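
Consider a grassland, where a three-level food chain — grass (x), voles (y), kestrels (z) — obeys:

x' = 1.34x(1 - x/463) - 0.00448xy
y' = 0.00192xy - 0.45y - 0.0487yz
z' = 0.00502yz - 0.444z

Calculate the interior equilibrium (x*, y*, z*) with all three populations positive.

x* ≈ 326, y* ≈ 88.4, z* ≈ 3.62

From dz/dt = 0: 0.00502y* = 0.444, so y* = 88.4.
From dx/dt = 0: 1.34(1 - x*/463) = 0.00448·88.4, giving x* = 463·(1 - 0.296) = 326.
From dy/dt = 0: 0.00192·326 - 0.45 = 0.0487z*, so z* = 0.176/0.0487 = 3.62.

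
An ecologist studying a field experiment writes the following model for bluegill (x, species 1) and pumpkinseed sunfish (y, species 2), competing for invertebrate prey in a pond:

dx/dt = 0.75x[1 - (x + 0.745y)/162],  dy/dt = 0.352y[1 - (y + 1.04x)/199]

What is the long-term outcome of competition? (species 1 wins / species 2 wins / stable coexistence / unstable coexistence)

Compare the nullcline intercepts: K1/α12 = 162/0.745 = 217 > K2 = 199; K2/α21 = 199/1.04 = 191 > K1 = 162.
Since both inequalities hold, each species can invade when rare, so the interior equilibrium is stable.

stable coexistence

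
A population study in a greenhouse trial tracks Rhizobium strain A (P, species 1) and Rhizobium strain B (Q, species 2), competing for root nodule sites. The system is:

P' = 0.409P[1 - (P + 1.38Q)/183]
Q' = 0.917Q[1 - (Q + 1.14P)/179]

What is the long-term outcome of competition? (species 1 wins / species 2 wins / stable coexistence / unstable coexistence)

unstable coexistence (outcome depends on initial conditions)

Compare the nullcline intercepts: K1/α12 = 183/1.38 = 133 < K2 = 179; K2/α21 = 179/1.14 = 157 < K1 = 183.
Since both are reversed, neither can invade when rare; the interior point is a saddle.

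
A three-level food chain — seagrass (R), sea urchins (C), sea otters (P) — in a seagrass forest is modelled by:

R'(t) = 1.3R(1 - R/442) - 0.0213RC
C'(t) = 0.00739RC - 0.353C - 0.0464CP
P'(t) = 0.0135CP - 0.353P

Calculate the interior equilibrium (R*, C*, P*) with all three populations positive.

R* ≈ 253, C* ≈ 26.1, P* ≈ 32.6

From dP/dt = 0: 0.0135C* = 0.353, so C* = 26.1.
From dR/dt = 0: 1.3(1 - R*/442) = 0.0213·26.1, giving R* = 442·(1 - 0.428) = 253.
From dC/dt = 0: 0.00739·253 - 0.353 = 0.0464P*, so P* = 1.51/0.0464 = 32.6.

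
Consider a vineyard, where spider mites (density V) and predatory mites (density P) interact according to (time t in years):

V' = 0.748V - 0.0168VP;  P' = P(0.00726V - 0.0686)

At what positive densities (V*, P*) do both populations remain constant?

Set dP/dt = 0 with P > 0: 0.00726V - 0.0686 = 0, so V* = 0.0686/0.00726 = 9.45.
Set dV/dt = 0 with V > 0: 0.748 - 0.0168P = 0, so P* = 0.748/0.0168 = 44.5.

V* ≈ 9.45, P* ≈ 44.5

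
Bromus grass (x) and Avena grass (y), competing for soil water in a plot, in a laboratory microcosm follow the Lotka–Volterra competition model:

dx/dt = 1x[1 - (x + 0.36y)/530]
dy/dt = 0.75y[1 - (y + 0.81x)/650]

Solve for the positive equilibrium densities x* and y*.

x* ≈ 418, y* ≈ 312

Setting both brackets to zero gives the nullclines x + 0.36y = 530 and 0.81x + y = 650.
Substituting y = 650 - 0.81x into the first: x(1 - 0.36·0.81) = 530 - 0.36·650.
So x* = 296/0.708 = 418, and then y* = 650 - 0.81·418 = 312.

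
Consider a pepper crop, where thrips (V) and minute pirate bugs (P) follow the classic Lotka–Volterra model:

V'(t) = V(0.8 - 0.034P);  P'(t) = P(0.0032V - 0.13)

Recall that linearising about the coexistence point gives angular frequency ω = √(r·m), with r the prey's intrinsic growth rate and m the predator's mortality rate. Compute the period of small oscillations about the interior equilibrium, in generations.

Here r = 0.8 and m = 0.13, so r·m = 0.104.
ω = √0.104 = 0.322 per generation, hence T = 2π/ω ≈ 19.5 generations.

T ≈ 19.5 generations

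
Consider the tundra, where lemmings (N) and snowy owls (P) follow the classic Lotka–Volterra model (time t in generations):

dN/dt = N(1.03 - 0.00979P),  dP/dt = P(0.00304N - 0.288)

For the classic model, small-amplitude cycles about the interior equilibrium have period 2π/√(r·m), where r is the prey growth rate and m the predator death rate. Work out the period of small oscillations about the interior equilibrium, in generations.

Here r = 1.03 and m = 0.288, so r·m = 0.297.
ω = √0.297 = 0.545 per generation, hence T = 2π/ω ≈ 11.5 generations.

T ≈ 11.5 generations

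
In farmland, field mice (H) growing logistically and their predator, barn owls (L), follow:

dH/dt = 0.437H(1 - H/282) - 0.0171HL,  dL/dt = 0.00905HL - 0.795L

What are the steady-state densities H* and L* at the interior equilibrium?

From dL/dt = 0 with L > 0: 0.00905H* = 0.795, so H* = 87.8.
Substitute into dH/dt = 0: 0.437(1 - 87.8/282) = 0.0171L*.
The bracket is 0.688, giving L* = 0.301/0.0171 = 17.6.

H* ≈ 87.8, L* ≈ 17.6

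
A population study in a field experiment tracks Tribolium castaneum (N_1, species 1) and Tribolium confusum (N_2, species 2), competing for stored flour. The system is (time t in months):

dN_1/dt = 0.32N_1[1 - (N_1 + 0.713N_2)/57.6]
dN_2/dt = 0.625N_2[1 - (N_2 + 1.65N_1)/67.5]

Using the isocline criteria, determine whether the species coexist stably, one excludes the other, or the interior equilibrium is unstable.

Compare the nullcline intercepts: K1/α12 = 57.6/0.713 = 80.8 > K2 = 67.5; K2/α21 = 67.5/1.65 = 40.9 < K1 = 57.6.
Since the inequalities point opposite ways, species 1 can invade but species 2 cannot.

species 1 excludes species 2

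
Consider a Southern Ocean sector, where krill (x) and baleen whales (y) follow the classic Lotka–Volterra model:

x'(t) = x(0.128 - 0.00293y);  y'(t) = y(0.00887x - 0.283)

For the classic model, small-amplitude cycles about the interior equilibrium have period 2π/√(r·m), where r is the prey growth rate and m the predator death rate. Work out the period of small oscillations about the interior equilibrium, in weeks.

Here r = 0.128 and m = 0.283, so r·m = 0.0362.
ω = √0.0362 = 0.19 per week, hence T = 2π/ω ≈ 33 weeks.

T ≈ 33 weeks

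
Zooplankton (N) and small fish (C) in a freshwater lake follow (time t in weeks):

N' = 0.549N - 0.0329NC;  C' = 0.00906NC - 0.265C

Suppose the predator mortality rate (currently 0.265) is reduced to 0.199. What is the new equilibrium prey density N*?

At the interior fixed point, setting dC/dt = 0 with C > 0 fixes N* = (predator death rate)/(NC coefficient) — independent of the other coefficients.
With the change, N* = 0.199/0.00906 = 22; it falls from 29.2.

N* ≈ 22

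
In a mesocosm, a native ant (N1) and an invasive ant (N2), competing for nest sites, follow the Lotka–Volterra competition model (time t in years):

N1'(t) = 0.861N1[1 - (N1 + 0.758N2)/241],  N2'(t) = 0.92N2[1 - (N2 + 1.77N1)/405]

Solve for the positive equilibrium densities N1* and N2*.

Setting both brackets to zero gives the nullclines N1 + 0.758N2 = 241 and 1.77N1 + N2 = 405.
Substituting N2 = 405 - 1.77N1 into the first: N1(1 - 0.758·1.77) = 241 - 0.758·405.
So N1* = -66/-0.342 = 193, and then N2* = 405 - 1.77·193 = 63.1.

N1* ≈ 193, N2* ≈ 63.1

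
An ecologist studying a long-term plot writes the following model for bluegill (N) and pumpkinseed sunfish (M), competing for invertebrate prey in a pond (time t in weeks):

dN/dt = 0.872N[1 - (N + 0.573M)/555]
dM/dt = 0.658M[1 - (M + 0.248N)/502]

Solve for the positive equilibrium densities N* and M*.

Setting both brackets to zero gives the nullclines N + 0.573M = 555 and 0.248N + M = 502.
Substituting M = 502 - 0.248N into the first: N(1 - 0.573·0.248) = 555 - 0.573·502.
So N* = 267/0.858 = 312, and then M* = 502 - 0.248·312 = 425.

N* ≈ 312, M* ≈ 425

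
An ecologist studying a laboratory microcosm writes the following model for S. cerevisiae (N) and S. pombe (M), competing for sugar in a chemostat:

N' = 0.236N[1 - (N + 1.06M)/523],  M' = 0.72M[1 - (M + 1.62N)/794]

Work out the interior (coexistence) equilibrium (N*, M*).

N* ≈ 444, M* ≈ 74.3

Setting both brackets to zero gives the nullclines N + 1.06M = 523 and 1.62N + M = 794.
Substituting M = 794 - 1.62N into the first: N(1 - 1.06·1.62) = 523 - 1.06·794.
So N* = -319/-0.717 = 444, and then M* = 794 - 1.62·444 = 74.3.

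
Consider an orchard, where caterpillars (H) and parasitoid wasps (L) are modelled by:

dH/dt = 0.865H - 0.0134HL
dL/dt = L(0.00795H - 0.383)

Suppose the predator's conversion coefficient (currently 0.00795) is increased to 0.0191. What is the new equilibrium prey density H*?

At the interior fixed point, setting dL/dt = 0 with L > 0 fixes H* = (predator death rate)/(HL coefficient) — independent of the other coefficients.
With the change, H* = 0.383/0.0191 = 20.1; it falls from 48.2.

H* ≈ 20.1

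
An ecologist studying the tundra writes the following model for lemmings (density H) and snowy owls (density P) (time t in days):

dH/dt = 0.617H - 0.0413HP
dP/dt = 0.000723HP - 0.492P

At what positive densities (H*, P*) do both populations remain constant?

Set dP/dt = 0 with P > 0: 0.000723H - 0.492 = 0, so H* = 0.492/0.000723 = 680.
Set dH/dt = 0 with H > 0: 0.617 - 0.0413P = 0, so P* = 0.617/0.0413 = 14.9.

H* ≈ 680, P* ≈ 14.9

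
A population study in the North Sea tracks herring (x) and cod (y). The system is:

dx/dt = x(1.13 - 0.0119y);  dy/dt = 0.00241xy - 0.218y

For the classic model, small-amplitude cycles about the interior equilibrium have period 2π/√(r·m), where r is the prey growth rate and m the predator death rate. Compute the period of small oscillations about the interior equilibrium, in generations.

T ≈ 12.7 generations

Here r = 1.13 and m = 0.218, so r·m = 0.246.
ω = √0.246 = 0.496 per generation, hence T = 2π/ω ≈ 12.7 generations.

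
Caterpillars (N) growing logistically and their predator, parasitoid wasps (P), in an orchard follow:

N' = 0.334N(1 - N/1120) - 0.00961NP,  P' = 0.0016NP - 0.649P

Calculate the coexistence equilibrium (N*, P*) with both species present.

N* ≈ 406, P* ≈ 22.2

From dP/dt = 0 with P > 0: 0.0016N* = 0.649, so N* = 406.
Substitute into dN/dt = 0: 0.334(1 - 406/1120) = 0.00961P*.
The bracket is 0.638, giving P* = 0.213/0.00961 = 22.2.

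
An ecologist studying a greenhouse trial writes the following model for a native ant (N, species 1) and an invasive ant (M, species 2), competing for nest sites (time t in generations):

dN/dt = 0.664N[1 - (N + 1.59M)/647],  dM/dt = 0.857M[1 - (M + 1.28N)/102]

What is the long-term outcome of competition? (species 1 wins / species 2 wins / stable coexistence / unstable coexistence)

Compare the nullcline intercepts: K1/α12 = 647/1.59 = 407 > K2 = 102; K2/α21 = 102/1.28 = 79.7 < K1 = 647.
Since the inequalities point opposite ways, species 1 can invade but species 2 cannot.

species 1 excludes species 2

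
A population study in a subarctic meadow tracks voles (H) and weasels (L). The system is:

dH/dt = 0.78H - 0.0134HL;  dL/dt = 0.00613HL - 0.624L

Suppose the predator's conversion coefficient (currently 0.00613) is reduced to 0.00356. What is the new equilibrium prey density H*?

At the interior fixed point, setting dL/dt = 0 with L > 0 fixes H* = (predator death rate)/(HL coefficient) — independent of the other coefficients.
With the change, H* = 0.624/0.00356 = 175; it rises from 102.

H* ≈ 175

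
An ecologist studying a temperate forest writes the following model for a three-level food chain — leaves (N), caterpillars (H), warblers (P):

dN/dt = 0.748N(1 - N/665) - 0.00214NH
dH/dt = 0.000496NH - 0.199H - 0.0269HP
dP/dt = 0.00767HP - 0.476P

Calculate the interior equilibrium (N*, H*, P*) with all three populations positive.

From dP/dt = 0: 0.00767H* = 0.476, so H* = 62.1.
From dN/dt = 0: 0.748(1 - N*/665) = 0.00214·62.1, giving N* = 665·(1 - 0.178) = 547.
From dH/dt = 0: 0.000496·547 - 0.199 = 0.0269P*, so P* = 0.0723/0.0269 = 2.69.

N* ≈ 547, H* ≈ 62.1, P* ≈ 2.69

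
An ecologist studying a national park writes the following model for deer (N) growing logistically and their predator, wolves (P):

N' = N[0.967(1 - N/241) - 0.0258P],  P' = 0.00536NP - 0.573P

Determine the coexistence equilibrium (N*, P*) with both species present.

N* ≈ 107, P* ≈ 20.9

From dP/dt = 0 with P > 0: 0.00536N* = 0.573, so N* = 107.
Substitute into dN/dt = 0: 0.967(1 - 107/241) = 0.0258P*.
The bracket is 0.556, giving P* = 0.538/0.0258 = 20.9.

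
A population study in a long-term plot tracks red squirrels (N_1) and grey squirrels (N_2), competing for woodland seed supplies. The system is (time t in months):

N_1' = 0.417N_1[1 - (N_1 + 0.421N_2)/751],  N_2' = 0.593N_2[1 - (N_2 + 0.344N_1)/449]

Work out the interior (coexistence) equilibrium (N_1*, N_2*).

Setting both brackets to zero gives the nullclines N_1 + 0.421N_2 = 751 and 0.344N_1 + N_2 = 449.
Substituting N_2 = 449 - 0.344N_1 into the first: N_1(1 - 0.421·0.344) = 751 - 0.421·449.
So N_1* = 562/0.855 = 657, and then N_2* = 449 - 0.344·657 = 223.

N_1* ≈ 657, N_2* ≈ 223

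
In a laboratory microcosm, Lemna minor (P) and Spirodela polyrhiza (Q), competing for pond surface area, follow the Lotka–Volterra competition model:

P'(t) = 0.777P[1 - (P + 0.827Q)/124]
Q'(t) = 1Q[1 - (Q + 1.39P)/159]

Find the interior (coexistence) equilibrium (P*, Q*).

Setting both brackets to zero gives the nullclines P + 0.827Q = 124 and 1.39P + Q = 159.
Substituting Q = 159 - 1.39P into the first: P(1 - 0.827·1.39) = 124 - 0.827·159.
So P* = -7.49/-0.15 = 50.1, and then Q* = 159 - 1.39·50.1 = 89.3.

P* ≈ 50.1, Q* ≈ 89.3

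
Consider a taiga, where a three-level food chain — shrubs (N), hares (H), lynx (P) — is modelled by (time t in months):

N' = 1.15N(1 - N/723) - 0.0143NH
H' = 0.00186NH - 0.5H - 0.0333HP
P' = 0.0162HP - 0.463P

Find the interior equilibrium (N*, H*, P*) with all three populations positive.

N* ≈ 466, H* ≈ 28.6, P* ≈ 11

From dP/dt = 0: 0.0162H* = 0.463, so H* = 28.6.
From dN/dt = 0: 1.15(1 - N*/723) = 0.0143·28.6, giving N* = 723·(1 - 0.355) = 466.
From dH/dt = 0: 0.00186·466 - 0.5 = 0.0333P*, so P* = 0.367/0.0333 = 11.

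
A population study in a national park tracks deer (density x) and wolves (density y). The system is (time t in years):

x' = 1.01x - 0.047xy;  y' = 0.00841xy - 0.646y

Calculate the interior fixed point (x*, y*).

Set dy/dt = 0 with y > 0: 0.00841x - 0.646 = 0, so x* = 0.646/0.00841 = 76.8.
Set dx/dt = 0 with x > 0: 1.01 - 0.047y = 0, so y* = 1.01/0.047 = 21.5.

x* ≈ 76.8, y* ≈ 21.5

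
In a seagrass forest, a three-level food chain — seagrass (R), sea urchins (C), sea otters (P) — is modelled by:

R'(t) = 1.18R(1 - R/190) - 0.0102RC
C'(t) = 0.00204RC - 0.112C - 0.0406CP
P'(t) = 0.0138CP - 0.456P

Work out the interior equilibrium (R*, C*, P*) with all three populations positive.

R* ≈ 136, C* ≈ 33, P* ≈ 4.06

From dP/dt = 0: 0.0138C* = 0.456, so C* = 33.
From dR/dt = 0: 1.18(1 - R*/190) = 0.0102·33, giving R* = 190·(1 - 0.286) = 136.
From dC/dt = 0: 0.00204·136 - 0.112 = 0.0406P*, so P* = 0.165/0.0406 = 4.06.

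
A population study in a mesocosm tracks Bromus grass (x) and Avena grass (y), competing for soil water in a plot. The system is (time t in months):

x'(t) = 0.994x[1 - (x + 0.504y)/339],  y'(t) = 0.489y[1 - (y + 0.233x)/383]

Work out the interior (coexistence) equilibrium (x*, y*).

x* ≈ 165, y* ≈ 344

Setting both brackets to zero gives the nullclines x + 0.504y = 339 and 0.233x + y = 383.
Substituting y = 383 - 0.233x into the first: x(1 - 0.504·0.233) = 339 - 0.504·383.
So x* = 146/0.883 = 165, and then y* = 383 - 0.233·165 = 344.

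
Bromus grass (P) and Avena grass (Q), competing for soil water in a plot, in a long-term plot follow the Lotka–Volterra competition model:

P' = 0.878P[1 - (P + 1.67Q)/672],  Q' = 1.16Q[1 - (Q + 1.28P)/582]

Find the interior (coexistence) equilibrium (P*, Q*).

P* ≈ 264, Q* ≈ 245

Setting both brackets to zero gives the nullclines P + 1.67Q = 672 and 1.28P + Q = 582.
Substituting Q = 582 - 1.28P into the first: P(1 - 1.67·1.28) = 672 - 1.67·582.
So P* = -300/-1.14 = 264, and then Q* = 582 - 1.28·264 = 245.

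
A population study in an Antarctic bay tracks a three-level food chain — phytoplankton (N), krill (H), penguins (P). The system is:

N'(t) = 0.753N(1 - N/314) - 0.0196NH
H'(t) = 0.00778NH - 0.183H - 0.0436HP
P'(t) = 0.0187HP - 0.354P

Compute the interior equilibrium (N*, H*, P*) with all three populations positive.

From dP/dt = 0: 0.0187H* = 0.354, so H* = 18.9.
From dN/dt = 0: 0.753(1 - N*/314) = 0.0196·18.9, giving N* = 314·(1 - 0.493) = 159.
From dH/dt = 0: 0.00778·159 - 0.183 = 0.0436P*, so P* = 1.06/0.0436 = 24.2.

N* ≈ 159, H* ≈ 18.9, P* ≈ 24.2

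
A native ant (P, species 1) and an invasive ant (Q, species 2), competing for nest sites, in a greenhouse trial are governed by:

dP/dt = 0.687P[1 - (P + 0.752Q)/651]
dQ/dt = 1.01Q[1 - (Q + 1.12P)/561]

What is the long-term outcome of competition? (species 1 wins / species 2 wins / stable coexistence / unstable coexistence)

Compare the nullcline intercepts: K1/α12 = 651/0.752 = 866 > K2 = 561; K2/α21 = 561/1.12 = 501 < K1 = 651.
Since the inequalities point opposite ways, species 1 can invade but species 2 cannot.

species 1 excludes species 2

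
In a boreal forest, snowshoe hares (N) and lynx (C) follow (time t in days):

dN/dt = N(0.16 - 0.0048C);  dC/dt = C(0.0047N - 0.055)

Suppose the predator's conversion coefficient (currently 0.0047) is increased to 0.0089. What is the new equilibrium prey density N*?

At the interior fixed point, setting dC/dt = 0 with C > 0 fixes N* = (predator death rate)/(NC coefficient) — independent of the other coefficients.
With the change, N* = 0.055/0.0089 = 6.18; it falls from 11.7.

N* ≈ 6.18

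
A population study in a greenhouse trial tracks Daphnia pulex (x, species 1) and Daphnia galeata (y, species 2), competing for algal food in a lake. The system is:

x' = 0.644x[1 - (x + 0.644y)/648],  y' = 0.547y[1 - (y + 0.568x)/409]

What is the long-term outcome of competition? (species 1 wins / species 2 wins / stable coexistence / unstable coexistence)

Compare the nullcline intercepts: K1/α12 = 648/0.644 = 1010 > K2 = 409; K2/α21 = 409/0.568 = 720 > K1 = 648.
Since both inequalities hold, each species can invade when rare, so the interior equilibrium is stable.

stable coexistence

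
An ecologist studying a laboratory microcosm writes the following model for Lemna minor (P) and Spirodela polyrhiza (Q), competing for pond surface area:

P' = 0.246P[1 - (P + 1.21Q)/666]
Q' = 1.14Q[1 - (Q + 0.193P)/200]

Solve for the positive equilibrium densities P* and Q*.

Setting both brackets to zero gives the nullclines P + 1.21Q = 666 and 0.193P + Q = 200.
Substituting Q = 200 - 0.193P into the first: P(1 - 1.21·0.193) = 666 - 1.21·200.
So P* = 424/0.766 = 553, and then Q* = 200 - 0.193·553 = 93.2.

P* ≈ 553, Q* ≈ 93.2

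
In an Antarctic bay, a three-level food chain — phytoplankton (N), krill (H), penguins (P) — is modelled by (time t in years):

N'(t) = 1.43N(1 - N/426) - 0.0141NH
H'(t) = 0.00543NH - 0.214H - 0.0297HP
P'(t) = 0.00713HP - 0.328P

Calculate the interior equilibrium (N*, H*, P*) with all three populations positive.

From dP/dt = 0: 0.00713H* = 0.328, so H* = 46.
From dN/dt = 0: 1.43(1 - N*/426) = 0.0141·46, giving N* = 426·(1 - 0.454) = 233.
From dH/dt = 0: 0.00543·233 - 0.214 = 0.0297P*, so P* = 1.05/0.0297 = 35.4.

N* ≈ 233, H* ≈ 46, P* ≈ 35.4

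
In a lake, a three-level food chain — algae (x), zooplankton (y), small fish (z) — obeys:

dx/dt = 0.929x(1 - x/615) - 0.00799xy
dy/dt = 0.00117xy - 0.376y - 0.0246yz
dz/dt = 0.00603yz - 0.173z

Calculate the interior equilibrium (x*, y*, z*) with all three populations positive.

From dz/dt = 0: 0.00603y* = 0.173, so y* = 28.7.
From dx/dt = 0: 0.929(1 - x*/615) = 0.00799·28.7, giving x* = 615·(1 - 0.247) = 463.
From dy/dt = 0: 0.00117·463 - 0.376 = 0.0246z*, so z* = 0.166/0.0246 = 6.75.

x* ≈ 463, y* ≈ 28.7, z* ≈ 6.75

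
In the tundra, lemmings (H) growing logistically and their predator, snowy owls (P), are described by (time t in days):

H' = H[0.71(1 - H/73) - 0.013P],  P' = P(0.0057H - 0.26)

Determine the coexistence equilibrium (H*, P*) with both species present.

From dP/dt = 0 with P > 0: 0.0057H* = 0.26, so H* = 45.6.
Substitute into dH/dt = 0: 0.71(1 - 45.6/73) = 0.013P*.
The bracket is 0.375, giving P* = 0.266/0.013 = 20.5.

H* ≈ 45.6, P* ≈ 20.5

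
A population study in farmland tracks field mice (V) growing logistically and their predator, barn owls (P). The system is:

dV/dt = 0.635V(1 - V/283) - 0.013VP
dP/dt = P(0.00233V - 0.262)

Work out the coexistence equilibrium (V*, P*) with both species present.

From dP/dt = 0 with P > 0: 0.00233V* = 0.262, so V* = 112.
Substitute into dV/dt = 0: 0.635(1 - 112/283) = 0.013P*.
The bracket is 0.603, giving P* = 0.383/0.013 = 29.4.

V* ≈ 112, P* ≈ 29.4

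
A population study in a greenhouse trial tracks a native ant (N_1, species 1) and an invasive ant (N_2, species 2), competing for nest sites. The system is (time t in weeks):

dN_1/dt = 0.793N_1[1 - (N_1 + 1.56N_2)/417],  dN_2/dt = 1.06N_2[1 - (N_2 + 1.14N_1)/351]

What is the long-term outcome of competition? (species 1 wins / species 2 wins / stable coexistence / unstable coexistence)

Compare the nullcline intercepts: K1/α12 = 417/1.56 = 267 < K2 = 351; K2/α21 = 351/1.14 = 308 < K1 = 417.
Since both are reversed, neither can invade when rare; the interior point is a saddle.

unstable coexistence (outcome depends on initial conditions)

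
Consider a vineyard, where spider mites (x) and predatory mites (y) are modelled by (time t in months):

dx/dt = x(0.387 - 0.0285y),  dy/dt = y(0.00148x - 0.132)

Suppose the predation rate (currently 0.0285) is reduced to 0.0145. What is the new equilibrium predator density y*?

y* ≈ 26.7

At the interior fixed point, setting dx/dt = 0 with x > 0 fixes y* = (prey growth rate)/(xy coefficient) — independent of the other coefficients.
With the change, y* = 0.387/0.0145 = 26.7; it rises from 13.6.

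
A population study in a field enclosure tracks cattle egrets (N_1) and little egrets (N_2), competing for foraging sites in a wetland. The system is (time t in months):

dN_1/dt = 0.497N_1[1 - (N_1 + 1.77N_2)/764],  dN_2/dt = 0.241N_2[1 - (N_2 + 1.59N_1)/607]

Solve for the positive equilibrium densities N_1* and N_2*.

N_1* ≈ 171, N_2* ≈ 335

Setting both brackets to zero gives the nullclines N_1 + 1.77N_2 = 764 and 1.59N_1 + N_2 = 607.
Substituting N_2 = 607 - 1.59N_1 into the first: N_1(1 - 1.77·1.59) = 764 - 1.77·607.
So N_1* = -310/-1.81 = 171, and then N_2* = 607 - 1.59·171 = 335.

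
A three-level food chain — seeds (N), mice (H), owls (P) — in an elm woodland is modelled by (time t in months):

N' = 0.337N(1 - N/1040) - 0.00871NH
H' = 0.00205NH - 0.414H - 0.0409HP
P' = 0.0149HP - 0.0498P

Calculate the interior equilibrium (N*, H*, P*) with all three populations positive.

N* ≈ 950, H* ≈ 3.34, P* ≈ 37.5

From dP/dt = 0: 0.0149H* = 0.0498, so H* = 3.34.
From dN/dt = 0: 0.337(1 - N*/1040) = 0.00871·3.34, giving N* = 1040·(1 - 0.0864) = 950.
From dH/dt = 0: 0.00205·950 - 0.414 = 0.0409P*, so P* = 1.53/0.0409 = 37.5.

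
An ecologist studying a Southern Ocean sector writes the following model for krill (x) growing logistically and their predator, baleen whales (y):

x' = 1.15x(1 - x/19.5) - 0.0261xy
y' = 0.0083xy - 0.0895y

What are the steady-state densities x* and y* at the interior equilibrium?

x* ≈ 10.8, y* ≈ 19.7

From dy/dt = 0 with y > 0: 0.0083x* = 0.0895, so x* = 10.8.
Substitute into dx/dt = 0: 1.15(1 - 10.8/19.5) = 0.0261y*.
The bracket is 0.447, giving y* = 0.514/0.0261 = 19.7.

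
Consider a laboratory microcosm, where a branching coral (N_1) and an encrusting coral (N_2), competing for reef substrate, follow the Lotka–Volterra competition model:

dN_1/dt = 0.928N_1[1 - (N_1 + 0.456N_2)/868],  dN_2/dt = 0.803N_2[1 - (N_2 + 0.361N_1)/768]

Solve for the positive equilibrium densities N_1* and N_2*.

N_1* ≈ 620, N_2* ≈ 544

Setting both brackets to zero gives the nullclines N_1 + 0.456N_2 = 868 and 0.361N_1 + N_2 = 768.
Substituting N_2 = 768 - 0.361N_1 into the first: N_1(1 - 0.456·0.361) = 868 - 0.456·768.
So N_1* = 518/0.835 = 620, and then N_2* = 768 - 0.361·620 = 544.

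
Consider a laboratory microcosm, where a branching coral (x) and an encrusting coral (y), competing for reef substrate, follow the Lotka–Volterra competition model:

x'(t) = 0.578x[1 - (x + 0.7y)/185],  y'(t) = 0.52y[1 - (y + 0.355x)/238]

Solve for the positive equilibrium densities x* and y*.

Setting both brackets to zero gives the nullclines x + 0.7y = 185 and 0.355x + y = 238.
Substituting y = 238 - 0.355x into the first: x(1 - 0.7·0.355) = 185 - 0.7·238.
So x* = 18.4/0.752 = 24.5, and then y* = 238 - 0.355·24.5 = 229.

x* ≈ 24.5, y* ≈ 229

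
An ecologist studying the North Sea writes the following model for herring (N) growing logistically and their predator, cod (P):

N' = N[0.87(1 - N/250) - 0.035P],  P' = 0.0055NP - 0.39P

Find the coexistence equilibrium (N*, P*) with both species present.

N* ≈ 70.9, P* ≈ 17.8

From dP/dt = 0 with P > 0: 0.0055N* = 0.39, so N* = 70.9.
Substitute into dN/dt = 0: 0.87(1 - 70.9/250) = 0.035P*.
The bracket is 0.716, giving P* = 0.623/0.035 = 17.8.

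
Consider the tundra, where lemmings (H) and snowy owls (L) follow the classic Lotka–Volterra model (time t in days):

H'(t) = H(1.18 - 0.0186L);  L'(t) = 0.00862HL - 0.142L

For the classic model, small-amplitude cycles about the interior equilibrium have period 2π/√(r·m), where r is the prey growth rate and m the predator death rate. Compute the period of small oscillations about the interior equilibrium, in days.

T ≈ 15.3 days

Here r = 1.18 and m = 0.142, so r·m = 0.168.
ω = √0.168 = 0.409 per day, hence T = 2π/ω ≈ 15.3 days.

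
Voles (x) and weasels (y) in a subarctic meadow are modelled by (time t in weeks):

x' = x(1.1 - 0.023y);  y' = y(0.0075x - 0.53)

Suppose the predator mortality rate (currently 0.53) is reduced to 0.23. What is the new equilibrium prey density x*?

x* ≈ 30.7

At the interior fixed point, setting dy/dt = 0 with y > 0 fixes x* = (predator death rate)/(xy coefficient) — independent of the other coefficients.
With the change, x* = 0.23/0.0075 = 30.7; it falls from 70.7.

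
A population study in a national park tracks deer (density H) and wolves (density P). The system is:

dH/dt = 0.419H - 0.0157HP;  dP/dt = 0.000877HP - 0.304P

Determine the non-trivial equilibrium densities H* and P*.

H* ≈ 347, P* ≈ 26.7

Set dP/dt = 0 with P > 0: 0.000877H - 0.304 = 0, so H* = 0.304/0.000877 = 347.
Set dH/dt = 0 with H > 0: 0.419 - 0.0157P = 0, so P* = 0.419/0.0157 = 26.7.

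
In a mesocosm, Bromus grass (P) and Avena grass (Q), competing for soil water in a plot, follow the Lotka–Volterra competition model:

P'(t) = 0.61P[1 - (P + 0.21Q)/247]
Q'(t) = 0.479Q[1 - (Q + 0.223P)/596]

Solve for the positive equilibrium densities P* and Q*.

Setting both brackets to zero gives the nullclines P + 0.21Q = 247 and 0.223P + Q = 596.
Substituting Q = 596 - 0.223P into the first: P(1 - 0.21·0.223) = 247 - 0.21·596.
So P* = 122/0.953 = 128, and then Q* = 596 - 0.223·128 = 567.

P* ≈ 128, Q* ≈ 567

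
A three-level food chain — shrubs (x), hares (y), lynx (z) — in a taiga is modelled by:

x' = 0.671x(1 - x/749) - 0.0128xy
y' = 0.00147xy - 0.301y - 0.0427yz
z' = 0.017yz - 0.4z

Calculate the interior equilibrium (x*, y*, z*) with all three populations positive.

x* ≈ 413, y* ≈ 23.5, z* ≈ 7.16

From dz/dt = 0: 0.017y* = 0.4, so y* = 23.5.
From dx/dt = 0: 0.671(1 - x*/749) = 0.0128·23.5, giving x* = 749·(1 - 0.449) = 413.
From dy/dt = 0: 0.00147·413 - 0.301 = 0.0427z*, so z* = 0.306/0.0427 = 7.16.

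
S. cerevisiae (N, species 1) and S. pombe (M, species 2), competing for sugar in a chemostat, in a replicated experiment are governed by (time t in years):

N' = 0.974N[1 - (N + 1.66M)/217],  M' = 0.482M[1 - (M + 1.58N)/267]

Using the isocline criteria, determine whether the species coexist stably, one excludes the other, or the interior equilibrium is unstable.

Compare the nullcline intercepts: K1/α12 = 217/1.66 = 131 < K2 = 267; K2/α21 = 267/1.58 = 169 < K1 = 217.
Since both are reversed, neither can invade when rare; the interior point is a saddle.

unstable coexistence (outcome depends on initial conditions)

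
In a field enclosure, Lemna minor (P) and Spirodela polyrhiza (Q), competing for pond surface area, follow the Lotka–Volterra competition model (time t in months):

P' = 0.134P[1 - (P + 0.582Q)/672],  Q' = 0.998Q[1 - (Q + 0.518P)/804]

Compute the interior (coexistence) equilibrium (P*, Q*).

P* ≈ 292, Q* ≈ 653

Setting both brackets to zero gives the nullclines P + 0.582Q = 672 and 0.518P + Q = 804.
Substituting Q = 804 - 0.518P into the first: P(1 - 0.582·0.518) = 672 - 0.582·804.
So P* = 204/0.699 = 292, and then Q* = 804 - 0.518·292 = 653.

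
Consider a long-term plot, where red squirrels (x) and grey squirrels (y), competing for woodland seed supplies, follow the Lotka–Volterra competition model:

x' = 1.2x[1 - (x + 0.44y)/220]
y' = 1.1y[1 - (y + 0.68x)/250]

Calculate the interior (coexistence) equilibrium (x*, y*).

x* ≈ 157, y* ≈ 143

Setting both brackets to zero gives the nullclines x + 0.44y = 220 and 0.68x + y = 250.
Substituting y = 250 - 0.68x into the first: x(1 - 0.44·0.68) = 220 - 0.44·250.
So x* = 110/0.701 = 157, and then y* = 250 - 0.68·157 = 143.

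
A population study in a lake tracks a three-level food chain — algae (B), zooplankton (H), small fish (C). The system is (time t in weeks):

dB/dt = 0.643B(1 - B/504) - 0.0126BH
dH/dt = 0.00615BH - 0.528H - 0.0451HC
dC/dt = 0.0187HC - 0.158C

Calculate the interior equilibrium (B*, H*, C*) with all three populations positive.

From dC/dt = 0: 0.0187H* = 0.158, so H* = 8.45.
From dB/dt = 0: 0.643(1 - B*/504) = 0.0126·8.45, giving B* = 504·(1 - 0.166) = 421.
From dH/dt = 0: 0.00615·421 - 0.528 = 0.0451C*, so C* = 2.06/0.0451 = 45.6.

B* ≈ 421, H* ≈ 8.45, C* ≈ 45.6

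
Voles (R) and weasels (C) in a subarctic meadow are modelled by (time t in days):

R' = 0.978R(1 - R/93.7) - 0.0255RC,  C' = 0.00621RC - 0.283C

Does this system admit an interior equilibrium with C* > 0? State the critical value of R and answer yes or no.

The predator equation gives dC/dt > 0 only when R > 0.283/0.00621 = 45.6.
Without the predator, R → K = 93.7. Since 93.7 > 45.6, the predator can invade and persist.

Threshold R = 45.6; K > 45.6, so yes, the predator persists.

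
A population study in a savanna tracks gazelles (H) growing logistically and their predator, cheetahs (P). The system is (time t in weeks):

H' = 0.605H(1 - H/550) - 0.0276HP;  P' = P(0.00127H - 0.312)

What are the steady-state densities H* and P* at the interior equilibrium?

H* ≈ 246, P* ≈ 12.1

From dP/dt = 0 with P > 0: 0.00127H* = 0.312, so H* = 246.
Substitute into dH/dt = 0: 0.605(1 - 246/550) = 0.0276P*.
The bracket is 0.553, giving P* = 0.335/0.0276 = 12.1.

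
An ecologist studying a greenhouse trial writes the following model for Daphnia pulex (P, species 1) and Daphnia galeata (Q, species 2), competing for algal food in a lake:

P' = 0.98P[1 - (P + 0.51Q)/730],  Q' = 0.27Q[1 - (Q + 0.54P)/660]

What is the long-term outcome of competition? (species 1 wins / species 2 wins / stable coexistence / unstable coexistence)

stable coexistence

Compare the nullcline intercepts: K1/α12 = 730/0.51 = 1430 > K2 = 660; K2/α21 = 660/0.54 = 1220 > K1 = 730.
Since both inequalities hold, each species can invade when rare, so the interior equilibrium is stable.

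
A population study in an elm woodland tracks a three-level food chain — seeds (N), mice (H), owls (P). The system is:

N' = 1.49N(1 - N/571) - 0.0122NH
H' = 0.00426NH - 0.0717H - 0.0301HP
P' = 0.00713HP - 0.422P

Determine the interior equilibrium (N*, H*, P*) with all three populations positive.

From dP/dt = 0: 0.00713H* = 0.422, so H* = 59.2.
From dN/dt = 0: 1.49(1 - N*/571) = 0.0122·59.2, giving N* = 571·(1 - 0.485) = 294.
From dH/dt = 0: 0.00426·294 - 0.0717 = 0.0301P*, so P* = 1.18/0.0301 = 39.3.

N* ≈ 294, H* ≈ 59.2, P* ≈ 39.3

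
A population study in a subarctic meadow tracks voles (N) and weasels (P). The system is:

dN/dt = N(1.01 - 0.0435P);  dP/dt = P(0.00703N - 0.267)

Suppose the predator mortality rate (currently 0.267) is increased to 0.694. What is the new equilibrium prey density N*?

N* ≈ 98.7

At the interior fixed point, setting dP/dt = 0 with P > 0 fixes N* = (predator death rate)/(NP coefficient) — independent of the other coefficients.
With the change, N* = 0.694/0.00703 = 98.7; it rises from 38.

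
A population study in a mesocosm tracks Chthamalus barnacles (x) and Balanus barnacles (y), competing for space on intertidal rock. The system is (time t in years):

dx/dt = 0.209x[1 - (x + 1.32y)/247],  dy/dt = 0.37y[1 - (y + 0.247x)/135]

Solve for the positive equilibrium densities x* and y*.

x* ≈ 102, y* ≈ 110

Setting both brackets to zero gives the nullclines x + 1.32y = 247 and 0.247x + y = 135.
Substituting y = 135 - 0.247x into the first: x(1 - 1.32·0.247) = 247 - 1.32·135.
So x* = 68.8/0.674 = 102, and then y* = 135 - 0.247·102 = 110.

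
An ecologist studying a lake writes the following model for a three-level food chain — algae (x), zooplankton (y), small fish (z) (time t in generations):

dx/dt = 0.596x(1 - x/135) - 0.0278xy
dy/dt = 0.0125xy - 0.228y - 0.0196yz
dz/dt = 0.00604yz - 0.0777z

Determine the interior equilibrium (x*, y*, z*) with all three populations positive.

From dz/dt = 0: 0.00604y* = 0.0777, so y* = 12.9.
From dx/dt = 0: 0.596(1 - x*/135) = 0.0278·12.9, giving x* = 135·(1 - 0.6) = 54.
From dy/dt = 0: 0.0125·54 - 0.228 = 0.0196z*, so z* = 0.447/0.0196 = 22.8.

x* ≈ 54, y* ≈ 12.9, z* ≈ 22.8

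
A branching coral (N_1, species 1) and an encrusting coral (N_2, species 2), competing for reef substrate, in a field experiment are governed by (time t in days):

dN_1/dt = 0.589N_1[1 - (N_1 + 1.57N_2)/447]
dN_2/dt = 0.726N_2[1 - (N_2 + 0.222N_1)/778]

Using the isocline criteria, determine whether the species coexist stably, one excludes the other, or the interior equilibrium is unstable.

Compare the nullcline intercepts: K1/α12 = 447/1.57 = 285 < K2 = 778; K2/α21 = 778/0.222 = 3500 > K1 = 447.
Since the inequalities point opposite ways, species 2 can invade but species 1 cannot.

species 2 excludes species 1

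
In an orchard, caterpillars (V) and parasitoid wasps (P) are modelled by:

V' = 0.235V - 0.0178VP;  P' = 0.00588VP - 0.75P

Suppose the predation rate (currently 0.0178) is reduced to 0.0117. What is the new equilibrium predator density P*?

P* ≈ 20.1

At the interior fixed point, setting dV/dt = 0 with V > 0 fixes P* = (prey growth rate)/(VP coefficient) — independent of the other coefficients.
With the change, P* = 0.235/0.0117 = 20.1; it rises from 13.2.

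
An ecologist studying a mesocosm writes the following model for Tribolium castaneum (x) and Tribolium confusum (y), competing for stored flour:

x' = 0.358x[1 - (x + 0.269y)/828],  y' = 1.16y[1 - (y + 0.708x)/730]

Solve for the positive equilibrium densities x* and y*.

x* ≈ 780, y* ≈ 178

Setting both brackets to zero gives the nullclines x + 0.269y = 828 and 0.708x + y = 730.
Substituting y = 730 - 0.708x into the first: x(1 - 0.269·0.708) = 828 - 0.269·730.
So x* = 632/0.81 = 780, and then y* = 730 - 0.708·780 = 178.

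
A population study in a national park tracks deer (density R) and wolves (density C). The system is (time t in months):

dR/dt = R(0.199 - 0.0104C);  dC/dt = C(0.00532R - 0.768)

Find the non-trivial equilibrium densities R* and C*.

Set dC/dt = 0 with C > 0: 0.00532R - 0.768 = 0, so R* = 0.768/0.00532 = 144.
Set dR/dt = 0 with R > 0: 0.199 - 0.0104C = 0, so C* = 0.199/0.0104 = 19.1.

R* ≈ 144, C* ≈ 19.1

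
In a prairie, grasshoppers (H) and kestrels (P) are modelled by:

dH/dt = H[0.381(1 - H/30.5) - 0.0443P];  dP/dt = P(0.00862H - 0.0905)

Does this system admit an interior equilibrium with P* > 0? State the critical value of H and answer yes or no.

The predator equation gives dP/dt > 0 only when H > 0.0905/0.00862 = 10.5.
Without the predator, H → K = 30.5. Since 30.5 > 10.5, the predator can invade and persist.

Threshold H = 10.5; K > 10.5, so yes, the predator persists.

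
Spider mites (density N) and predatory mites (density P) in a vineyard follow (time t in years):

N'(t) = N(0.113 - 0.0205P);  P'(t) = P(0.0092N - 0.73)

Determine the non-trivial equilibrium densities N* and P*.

N* ≈ 79.3, P* ≈ 5.51

Set dP/dt = 0 with P > 0: 0.0092N - 0.73 = 0, so N* = 0.73/0.0092 = 79.3.
Set dN/dt = 0 with N > 0: 0.113 - 0.0205P = 0, so P* = 0.113/0.0205 = 5.51.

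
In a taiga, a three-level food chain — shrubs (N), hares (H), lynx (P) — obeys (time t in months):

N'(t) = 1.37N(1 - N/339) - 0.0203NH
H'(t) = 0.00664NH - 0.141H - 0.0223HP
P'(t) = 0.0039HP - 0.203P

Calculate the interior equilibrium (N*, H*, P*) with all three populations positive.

From dP/dt = 0: 0.0039H* = 0.203, so H* = 52.1.
From dN/dt = 0: 1.37(1 - N*/339) = 0.0203·52.1, giving N* = 339·(1 - 0.771) = 77.5.
From dH/dt = 0: 0.00664·77.5 - 0.141 = 0.0223P*, so P* = 0.374/0.0223 = 16.8.

N* ≈ 77.5, H* ≈ 52.1, P* ≈ 16.8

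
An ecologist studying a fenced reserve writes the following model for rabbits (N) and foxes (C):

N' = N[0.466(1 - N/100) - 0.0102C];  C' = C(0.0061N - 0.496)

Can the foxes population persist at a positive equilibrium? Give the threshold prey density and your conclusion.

Threshold N = 81.3; K > 81.3, so yes, the predator persists.

The predator equation gives dC/dt > 0 only when N > 0.496/0.0061 = 81.3.
Without the predator, N → K = 100. Since 100 > 81.3, the predator can invade and persist.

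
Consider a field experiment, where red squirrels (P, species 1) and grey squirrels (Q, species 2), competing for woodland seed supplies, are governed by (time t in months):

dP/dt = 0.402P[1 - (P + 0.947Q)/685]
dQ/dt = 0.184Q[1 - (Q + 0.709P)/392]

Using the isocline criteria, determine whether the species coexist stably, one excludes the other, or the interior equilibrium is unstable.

Compare the nullcline intercepts: K1/α12 = 685/0.947 = 723 > K2 = 392; K2/α21 = 392/0.709 = 553 < K1 = 685.
Since the inequalities point opposite ways, species 1 can invade but species 2 cannot.

species 1 excludes species 2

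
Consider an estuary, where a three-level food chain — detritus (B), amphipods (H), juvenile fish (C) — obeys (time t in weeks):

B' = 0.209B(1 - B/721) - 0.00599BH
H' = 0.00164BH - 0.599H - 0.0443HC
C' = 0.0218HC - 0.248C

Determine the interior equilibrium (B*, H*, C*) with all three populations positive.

From dC/dt = 0: 0.0218H* = 0.248, so H* = 11.4.
From dB/dt = 0: 0.209(1 - B*/721) = 0.00599·11.4, giving B* = 721·(1 - 0.326) = 486.
From dH/dt = 0: 0.00164·486 - 0.599 = 0.0443C*, so C* = 0.198/0.0443 = 4.47.

B* ≈ 486, H* ≈ 11.4, C* ≈ 4.47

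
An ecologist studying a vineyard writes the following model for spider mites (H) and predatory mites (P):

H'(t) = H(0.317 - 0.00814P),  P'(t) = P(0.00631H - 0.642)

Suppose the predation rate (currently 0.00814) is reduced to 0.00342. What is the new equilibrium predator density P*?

At the interior fixed point, setting dH/dt = 0 with H > 0 fixes P* = (prey growth rate)/(HP coefficient) — independent of the other coefficients.
With the change, P* = 0.317/0.00342 = 92.7; it rises from 38.9.

P* ≈ 92.7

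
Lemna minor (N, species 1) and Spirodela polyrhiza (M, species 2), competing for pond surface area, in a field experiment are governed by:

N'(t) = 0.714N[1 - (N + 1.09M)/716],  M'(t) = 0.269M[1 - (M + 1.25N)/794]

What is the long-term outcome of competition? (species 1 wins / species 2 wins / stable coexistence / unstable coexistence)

Compare the nullcline intercepts: K1/α12 = 716/1.09 = 657 < K2 = 794; K2/α21 = 794/1.25 = 635 < K1 = 716.
Since both are reversed, neither can invade when rare; the interior point is a saddle.

unstable coexistence (outcome depends on initial conditions)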